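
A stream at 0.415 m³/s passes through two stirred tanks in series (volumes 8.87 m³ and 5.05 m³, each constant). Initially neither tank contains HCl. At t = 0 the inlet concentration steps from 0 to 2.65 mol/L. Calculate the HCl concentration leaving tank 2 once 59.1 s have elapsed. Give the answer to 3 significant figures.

Species balance on tank i: dCᵢ/dt = (Cᵢ₋₁ − Cᵢ)/τᵢ with τᵢ = Vᵢ/Q.
τ₁ = 8.87/0.415 = 21.373 s; τ₂ = 5.05/0.415 = 12.169 s.
Solving the cascade with C₁(0)=C₂(0)=0 gives C₂(t) = C_in[1 − (τ₁ e^(−t/τ₁) − τ₂ e^(−t/τ₂))/(τ₁ − τ₂)].
At t = 59.1: e^(−t/τ₁) = 0.062969, e^(−t/τ₂) = 0.0077758.
C₂ = 2.65·[1 − (21.373·0.062969 − 12.169·0.0077758)/(9.2048)] = 2.65·0.86407 = 2.2898 mol/L.

2.29 mol/L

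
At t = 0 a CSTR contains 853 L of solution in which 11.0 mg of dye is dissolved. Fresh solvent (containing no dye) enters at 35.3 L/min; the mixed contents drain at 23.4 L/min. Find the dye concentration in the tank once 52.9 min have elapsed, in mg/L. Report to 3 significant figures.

0.00250 mg/L

Total volume: dV/dt = Q_in − Q_out = 11.900 L/min, so V(t) = 853 + 11.900 t and V(52.9) = 1482.5 L.
Species balance (pure solvent in): dm/dt = −Q_out · m/V(t).
dm/m = −Q_out dt/(V₀ + 11.900 t); integrating gives ln(m/m₀) = −(Q_out/(Q_in−Q_out)) ln(V/V₀).
m = m₀ (V₀/V)^(Q_out/(Q_in−Q_out)) = 11.0 × (853/1482.5)^(1.9664) = 3.7099 mg.
C = m/V = 3.7099/1482.5 = 0.0025025 mg/L.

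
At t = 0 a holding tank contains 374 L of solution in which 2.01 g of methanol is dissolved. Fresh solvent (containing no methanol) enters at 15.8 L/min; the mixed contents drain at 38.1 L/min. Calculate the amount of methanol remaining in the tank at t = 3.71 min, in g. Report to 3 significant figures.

1.31 g

Total volume: dV/dt = Q_in − Q_out = -22.300 L/min, so V(t) = 374 − 22.300 t and V(3.71) = 291.27 L.
Solute balance: dm/dt = 0 − Q_out C = −Q_out m/V(t).
dm/m = −Q_out dt/(V₀ − 22.300 t); integrating gives ln(m/m₀) = −(Q_out/(Q_in−Q_out)) ln(V/V₀).
m = m₀ (V₀/V)^(Q_out/(Q_in−Q_out)) = 2.01 × (374/291.27)^(-1.7085) = 1.3112 g.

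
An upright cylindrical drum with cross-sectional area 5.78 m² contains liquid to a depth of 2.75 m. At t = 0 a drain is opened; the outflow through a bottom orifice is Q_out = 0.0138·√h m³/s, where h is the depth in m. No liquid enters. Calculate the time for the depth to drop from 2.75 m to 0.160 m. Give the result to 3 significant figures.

Mass balance (ρ constant): A dh/dt = −0.0138 √h.
This is separable: 2 d(√h)/dt = −0.0138/A, so √h = √h₀ − (0.0138/(2A)) t.
t = 2A(√h₀ − √h)/0.0138 = 2·5.78·(√2.75 − √0.160)/0.0138
  = 11.560 × (1.6583 − 0.40000) / 0.0138 = 1054.1 s.

1050 s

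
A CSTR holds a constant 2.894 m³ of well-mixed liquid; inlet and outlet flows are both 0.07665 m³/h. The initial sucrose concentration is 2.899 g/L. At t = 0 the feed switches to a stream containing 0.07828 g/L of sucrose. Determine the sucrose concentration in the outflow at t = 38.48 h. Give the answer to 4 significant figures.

1.096 g/L

Mass balance on the solute (V constant): V dC/dt = Q(C_in − C).
Rewrite as dC/dt + C/τ = C_in/τ, τ = V/Q = 37.7560 h.
Integrating: C(t) = C_in + (C₀ − C_in) e^(−t/τ).
C(38.48) = 0.07828 + (2.899 − 0.07828)·e^(−38.48/37.7560) = 0.07828 + (2.82072)·0.360893 = 1.09626 g/L.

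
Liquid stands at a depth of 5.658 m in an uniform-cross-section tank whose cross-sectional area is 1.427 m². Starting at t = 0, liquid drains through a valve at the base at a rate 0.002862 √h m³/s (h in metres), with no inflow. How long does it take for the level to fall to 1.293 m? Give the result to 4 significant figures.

1238 s

A dh/dt = −Q_out = −0.002862 √h.
∫ h^(−1/2) dh = −(0.002862/A) ∫ dt, giving 2√h = 2√h₀ − (0.002862/A) t.
t = 2A(√h₀ − √h)/0.002862 = 2·1.427·(√5.658 − √1.293)/0.002862
  = 2.85400 × (2.37866 − 1.13710) / 0.002862 = 1238.08 s.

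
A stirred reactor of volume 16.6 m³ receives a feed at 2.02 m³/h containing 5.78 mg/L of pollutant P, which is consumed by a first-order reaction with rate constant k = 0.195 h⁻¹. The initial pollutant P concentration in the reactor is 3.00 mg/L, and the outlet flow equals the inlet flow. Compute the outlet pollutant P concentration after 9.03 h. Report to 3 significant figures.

2.27 mg/L

Species balance: V dC/dt = Q C_in − Q C − k V C.
dC/dt = (Q/V) C_in − (Q/V + k) C; effective rate a = Q/V + k = 0.12169 + 0.195 = 0.31669 h⁻¹.
C_ss = Q C_in/(Q + kV) = 2.2210 mg/L; C(t) = C_ss + (C₀ − C_ss) e^(−a t).
C(9.03) = 2.2210 + (0.77904)·e^(−0.31669·9.03) = 2.2210 + (0.77904)·0.057287 = 2.2656 mg/L.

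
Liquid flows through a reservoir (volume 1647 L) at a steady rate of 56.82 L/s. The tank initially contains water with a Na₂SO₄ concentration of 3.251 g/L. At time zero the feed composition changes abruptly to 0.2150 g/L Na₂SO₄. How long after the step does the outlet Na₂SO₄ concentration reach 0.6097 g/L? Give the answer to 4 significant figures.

Species balance: V dC/dt = Q(C_in − C) ⇒ τ = V/Q = 28.9863 s.
C(t) = C_in + (C₀ − C_in) e^(−t/τ). Set C = 0.6097 and solve for t:
e^(−t/τ) = (C − C_in)/(C₀ − C_in) = (0.6097 − 0.2150)/(3.251 − 0.2150) = 0.130007
t = −τ ln(…) = 28.9863 × 2.04017 = 59.1369 s.

59.14 s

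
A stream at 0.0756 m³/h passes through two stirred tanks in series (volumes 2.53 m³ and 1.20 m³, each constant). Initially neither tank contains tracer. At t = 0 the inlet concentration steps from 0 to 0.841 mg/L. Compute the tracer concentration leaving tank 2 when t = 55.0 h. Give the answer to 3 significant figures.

0.555 mg/L

Species balance on tank i: dCᵢ/dt = (Cᵢ₋₁ − Cᵢ)/τᵢ with τᵢ = Vᵢ/Q.
τ₁ = 2.53/0.0756 = 33.466 h; τ₂ = 1.20/0.0756 = 15.873 h.
Tank 1: C₁ = C_in(1 − e^(−t/τ₁)). Tank 2 (τ₁ ≠ τ₂): C₂ = C_in[1 − (τ₁ e^(−t/τ₁) − τ₂ e^(−t/τ₂))/(τ₁ − τ₂)].
At t = 55.0: e^(−t/τ₁) = 0.19331, e^(−t/τ₂) = 0.031273.
C₂ = 0.841·[1 − (33.466·0.19331 − 15.873·0.031273)/(17.593)] = 0.841·0.66050 = 0.55548 mg/L.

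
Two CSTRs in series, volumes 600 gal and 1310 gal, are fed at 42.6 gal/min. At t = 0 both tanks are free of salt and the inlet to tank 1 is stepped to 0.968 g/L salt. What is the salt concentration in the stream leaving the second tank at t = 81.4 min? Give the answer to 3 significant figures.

0.844 g/L

Time constants: τᵢ = Vᵢ/Q for each well-mixed tank.
τ₁ = 600/42.6 = 14.085 min; τ₂ = 1310/42.6 = 30.751 min.
Solving the cascade with C₁(0)=C₂(0)=0 gives C₂(t) = C_in[1 − (τ₁ e^(−t/τ₁) − τ₂ e^(−t/τ₂))/(τ₁ − τ₂)].
At t = 81.4: e^(−t/τ₁) = 0.0030906, e^(−t/τ₂) = 0.070860.
C₂ = 0.968·[1 − (14.085·0.0030906 − 30.751·0.070860)/(-16.667)] = 0.968·0.87187 = 0.84397 g/L.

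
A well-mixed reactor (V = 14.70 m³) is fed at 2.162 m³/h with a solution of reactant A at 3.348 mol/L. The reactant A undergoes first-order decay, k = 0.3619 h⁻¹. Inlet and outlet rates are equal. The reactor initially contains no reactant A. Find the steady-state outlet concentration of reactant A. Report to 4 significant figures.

0.9674 mol/L

V dC/dt = Q(C_in − C) − k V C.
Steady state (dC/dt = 0): C_ss = Q C_in/(Q + kV) = C_in/(1 + kV/Q).
C_ss = 2.162·3.348/(2.162 + 0.3619·14.70) = 7.23838/7.48193 = 0.967448 mol/L.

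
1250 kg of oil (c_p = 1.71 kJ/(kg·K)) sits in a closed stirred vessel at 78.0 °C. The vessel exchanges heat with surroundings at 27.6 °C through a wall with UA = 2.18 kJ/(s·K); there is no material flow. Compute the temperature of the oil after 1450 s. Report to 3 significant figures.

Lumped-capacitance energy balance: M c_p dT/dt = UA(T_amb − T).
dT/dt = (T_ss − T)/τ with T_ss = T_amb = 27.600 °C, τ = M c_p/UA = 1250·1.71/2.18 = 980.50 s.
This is linear first-order; T(t) = T_ss + (T₀ − T_ss) e^(−t/τ).
T(1450) = 27.600 + (50.400)·0.22790 = 39.086 °C.

39.1 °C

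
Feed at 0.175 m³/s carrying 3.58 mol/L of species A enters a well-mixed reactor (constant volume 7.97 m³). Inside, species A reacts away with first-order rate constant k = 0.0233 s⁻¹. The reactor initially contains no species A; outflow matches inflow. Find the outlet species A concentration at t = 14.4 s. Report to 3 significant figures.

Species balance: V dC/dt = Q C_in − Q C − k V C.
This is linear with rate a = Q/V + k = 0.045257 s⁻¹.
C_ss = Q C_in/(Q + kV) = 1.7369 mol/L; C(t) = C_ss + (C₀ − C_ss) e^(−a t).
C(14.4) = 1.7369 + (-1.7369)·e^(−0.045257·14.4) = 1.7369 + (-1.7369)·0.52116 = 0.83170 mol/L.

0.832 mol/L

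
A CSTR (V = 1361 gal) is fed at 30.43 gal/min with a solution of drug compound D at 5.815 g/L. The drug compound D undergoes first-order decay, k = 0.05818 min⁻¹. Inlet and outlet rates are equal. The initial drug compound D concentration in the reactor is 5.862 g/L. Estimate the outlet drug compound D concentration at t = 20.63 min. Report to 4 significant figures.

Species balance: V dC/dt = Q C_in − Q C − k V C.
dC/dt = (Q/V) C_in − (Q/V + k) C; effective rate a = Q/V + k = 0.0223586 + 0.05818 = 0.0805386 min⁻¹.
C_ss = Q C_in/(Q + kV) = 1.61432 g/L; C(t) = C_ss + (C₀ − C_ss) e^(−a t).
C(20.63) = 1.61432 + (4.24768)·e^(−0.0805386·20.63) = 1.61432 + (4.24768)·0.189852 = 2.42075 g/L.

2.421 g/L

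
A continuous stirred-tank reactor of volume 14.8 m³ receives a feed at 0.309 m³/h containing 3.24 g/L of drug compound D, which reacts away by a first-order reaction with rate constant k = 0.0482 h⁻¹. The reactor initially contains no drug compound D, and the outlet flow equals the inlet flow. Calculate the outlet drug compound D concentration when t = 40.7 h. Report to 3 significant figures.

Species balance: V dC/dt = Q C_in − Q C − k V C.
dC/dt = (Q/V) C_in − (Q/V + k) C; effective rate a = Q/V + k = 0.020878 + 0.0482 = 0.069078 h⁻¹.
C_ss = Q C_in/(Q + kV) = 0.97926 g/L; C(t) = C_ss + (C₀ − C_ss) e^(−a t).
C(40.7) = 0.97926 + (-0.97926)·e^(−0.069078·40.7) = 0.97926 + (-0.97926)·0.060115 = 0.92039 g/L.

0.920 g/L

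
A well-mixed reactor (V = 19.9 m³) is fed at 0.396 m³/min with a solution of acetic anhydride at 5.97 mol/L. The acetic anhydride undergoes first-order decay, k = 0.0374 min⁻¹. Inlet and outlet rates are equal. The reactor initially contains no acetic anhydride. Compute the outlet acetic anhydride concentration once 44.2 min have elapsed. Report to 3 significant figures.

Species balance: V dC/dt = Q C_in − Q C − k V C.
This is linear with rate a = Q/V + k = 0.057299 min⁻¹.
C_ss = Q C_in/(Q + kV) = 2.0733 mol/L; C(t) = C_ss + (C₀ − C_ss) e^(−a t).
C(44.2) = 2.0733 + (-2.0733)·e^(−0.057299·44.2) = 2.0733 + (-2.0733)·0.079449 = 1.9086 mol/L.

1.91 mol/L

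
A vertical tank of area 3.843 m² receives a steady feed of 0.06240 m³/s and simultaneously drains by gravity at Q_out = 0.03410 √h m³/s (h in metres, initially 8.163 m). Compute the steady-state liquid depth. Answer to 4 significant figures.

3.349 m

A dh/dt = Q_in − 0.03410 √h. Steady state requires inflow = outflow:
Q_in = 0.03410 √h_ss ⇒ √h_ss = 0.06240/0.03410 = 1.82991.
h_ss = 1.82991² = 3.34858 m. (Since h₀ = 8.163 m > h_ss, the level will fall toward this value.)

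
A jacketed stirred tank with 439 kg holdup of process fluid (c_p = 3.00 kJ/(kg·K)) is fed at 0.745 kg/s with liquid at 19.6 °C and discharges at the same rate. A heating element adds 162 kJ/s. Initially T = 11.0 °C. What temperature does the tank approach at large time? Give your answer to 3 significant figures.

First-law balance (no shaft work): M c_p dT/dt = ṁ c_p (T_in − T) + 162.
At steady state dT/dt = 0 ⇒ T_ss = T_in + Q̇/(ṁ c_p) = 19.6 + 162/(0.745·3.00) = 92.083 °C.

92.1 °C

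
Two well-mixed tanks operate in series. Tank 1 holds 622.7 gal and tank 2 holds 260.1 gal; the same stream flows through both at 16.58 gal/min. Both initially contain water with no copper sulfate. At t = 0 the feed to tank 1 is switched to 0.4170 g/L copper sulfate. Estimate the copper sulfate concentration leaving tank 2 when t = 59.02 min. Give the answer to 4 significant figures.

Time constants: τᵢ = Vᵢ/Q for each well-mixed tank.
τ₁ = 622.7/16.58 = 37.5573 min; τ₂ = 260.1/16.58 = 15.6876 min.
Tank 1: C₁ = C_in(1 − e^(−t/τ₁)). Tank 2 (τ₁ ≠ τ₂): C₂ = C_in[1 − (τ₁ e^(−t/τ₁) − τ₂ e^(−t/τ₂))/(τ₁ − τ₂)].
At t = 59.02: e^(−t/τ₁) = 0.207741, e^(−t/τ₂) = 0.0232323.
C₂ = 0.4170·[1 − (37.5573·0.207741 − 15.6876·0.0232323)/(21.8697)] = 0.4170·0.659908 = 0.275182 g/L.

0.2752 g/L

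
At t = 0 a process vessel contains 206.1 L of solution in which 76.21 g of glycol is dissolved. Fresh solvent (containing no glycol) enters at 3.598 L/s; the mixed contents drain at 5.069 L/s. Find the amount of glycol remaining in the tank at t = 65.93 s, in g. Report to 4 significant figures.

Let m(t) be the amount of glycol. Volume: V(t) = V₀ + (Q_in − Q_out) t = 206.1 − 1.47100 t; V(65.93) = 109.117 L.
Solute balance: dm/dt = 0 − Q_out C = −Q_out m/V(t).
dm/m = −Q_out dt/(V₀ − 1.47100 t); integrating gives ln(m/m₀) = −(Q_out/(Q_in−Q_out)) ln(V/V₀).
m = m₀ (V₀/V)^(Q_out/(Q_in−Q_out)) = 76.21 × (206.1/109.117)^(-3.44596) = 8.51704 g.

8.517 g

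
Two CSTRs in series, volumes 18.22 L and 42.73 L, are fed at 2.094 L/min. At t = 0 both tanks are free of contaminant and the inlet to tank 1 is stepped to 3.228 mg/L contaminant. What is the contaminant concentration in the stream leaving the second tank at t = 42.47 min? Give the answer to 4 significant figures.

2.544 mg/L

Time constants: τᵢ = Vᵢ/Q for each well-mixed tank.
τ₁ = 18.22/2.094 = 8.70105 min; τ₂ = 42.73/2.094 = 20.4059 min.
Solving the cascade with C₁(0)=C₂(0)=0 gives C₂(t) = C_in[1 − (τ₁ e^(−t/τ₁) − τ₂ e^(−t/τ₂))/(τ₁ − τ₂)].
At t = 42.47: e^(−t/τ₁) = 0.00758927, e^(−t/τ₂) = 0.124773.
C₂ = 3.228·[1 − (8.70105·0.00758927 − 20.4059·0.124773)/(-11.7049)] = 3.228·0.788116 = 2.54404 mg/L.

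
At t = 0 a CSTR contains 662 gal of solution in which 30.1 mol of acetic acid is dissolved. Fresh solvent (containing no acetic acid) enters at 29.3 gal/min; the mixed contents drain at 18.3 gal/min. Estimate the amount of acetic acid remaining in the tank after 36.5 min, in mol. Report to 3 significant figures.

13.7 mol

Total volume: dV/dt = Q_in − Q_out = 11.000 gal/min, so V(t) = 662 + 11.000 t and V(36.5) = 1063.5 gal.
No acetic acid enters, so dm/dt = −Q_out · (m/V).
dm/m = −Q_out dt/(V₀ + 11.000 t); integrating gives ln(m/m₀) = −(Q_out/(Q_in−Q_out)) ln(V/V₀).
m = m₀ (V₀/V)^(Q_out/(Q_in−Q_out)) = 30.1 × (662/1063.5)^(1.6636) = 13.679 mol.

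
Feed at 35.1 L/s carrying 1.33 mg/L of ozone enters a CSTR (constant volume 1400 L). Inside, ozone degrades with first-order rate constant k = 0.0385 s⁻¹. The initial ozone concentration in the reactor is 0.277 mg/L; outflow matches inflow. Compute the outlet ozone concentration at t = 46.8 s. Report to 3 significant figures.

Species balance: V dC/dt = Q C_in − Q C − k V C.
This is linear with rate a = Q/V + k = 0.063571 s⁻¹.
C_ss = Q C_in/(Q + kV) = 0.52453 mg/L; C(t) = C_ss + (C₀ − C_ss) e^(−a t).
C(46.8) = 0.52453 + (-0.24753)·e^(−0.063571·46.8) = 0.52453 + (-0.24753)·0.051040 = 0.51189 mg/L.

0.512 mg/L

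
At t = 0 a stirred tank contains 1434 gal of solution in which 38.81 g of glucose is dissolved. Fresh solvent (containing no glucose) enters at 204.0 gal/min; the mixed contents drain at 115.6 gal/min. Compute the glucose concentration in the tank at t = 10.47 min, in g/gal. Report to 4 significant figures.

Let m(t) be the amount of glucose. Volume: V(t) = V₀ + (Q_in − Q_out) t = 1434 + 88.4000 t; V(10.47) = 2359.55 gal.
Solute balance: dm/dt = 0 − Q_out C = −Q_out m/V(t).
Separate: dm/m = −Q_out dt/V(t) ⇒ ln(m/m₀) = −(Q_out/(Q_in−Q_out)) ln(V/V₀).
m = m₀ (V₀/V)^(Q_out/(Q_in−Q_out)) = 38.81 × (1434/2359.55)^(1.30769) = 20.2356 g.
C = m/V = 20.2356/2359.55 = 0.00857606 g/gal.

0.008576 g/gal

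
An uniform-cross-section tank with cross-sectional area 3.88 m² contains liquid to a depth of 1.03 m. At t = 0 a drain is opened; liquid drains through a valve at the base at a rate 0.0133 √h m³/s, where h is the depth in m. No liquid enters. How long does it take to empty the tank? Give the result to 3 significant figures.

592 s

Unsteady balance on liquid volume: A dh/dt = −0.0133 √h.
∫ h^(−1/2) dh = −(0.0133/A) ∫ dt, giving 2√h = 2√h₀ − (0.0133/A) t.
Set h = 0: 2√h₀ = (0.0133/A) t_empty ⇒ t_empty = 2A√h₀/0.0133.
t_empty = 2·3.88·√1.03/0.0133 = 7.7600·1.0149/0.0133 = 592.15 s.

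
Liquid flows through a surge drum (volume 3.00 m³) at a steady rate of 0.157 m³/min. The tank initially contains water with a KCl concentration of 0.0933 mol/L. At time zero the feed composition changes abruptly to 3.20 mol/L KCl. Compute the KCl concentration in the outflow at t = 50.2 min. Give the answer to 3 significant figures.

2.98 mol/L

Mass balance on the solute (V constant): V dC/dt = Q(C_in − C).
Time constant τ = V/Q = 3.00/0.157 = 19.108 min.
Solution: C(t) = C_in + (C₀ − C_in) e^(−t/τ).
C(50.2) = 3.20 + (0.0933 − 3.20)·e^(−50.2/19.108) = 3.20 + (-3.1067)·0.072285 = 2.9754 mol/L.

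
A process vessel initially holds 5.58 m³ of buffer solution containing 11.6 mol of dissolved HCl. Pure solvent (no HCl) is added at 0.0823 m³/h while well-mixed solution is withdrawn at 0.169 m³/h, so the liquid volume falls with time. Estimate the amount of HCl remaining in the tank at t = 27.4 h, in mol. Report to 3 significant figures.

3.93 mol

Let m(t) be the amount of HCl. Volume: V(t) = V₀ + (Q_in − Q_out) t = 5.58 − 0.086700 t; V(27.4) = 3.2044 m³.
No HCl enters, so dm/dt = −Q_out · (m/V).
dm/m = −Q_out dt/(V₀ − 0.086700 t); integrating gives ln(m/m₀) = −(Q_out/(Q_in−Q_out)) ln(V/V₀).
m = m₀ (V₀/V)^(Q_out/(Q_in−Q_out)) = 11.6 × (5.58/3.2044)^(-1.9493) = 3.9347 mol.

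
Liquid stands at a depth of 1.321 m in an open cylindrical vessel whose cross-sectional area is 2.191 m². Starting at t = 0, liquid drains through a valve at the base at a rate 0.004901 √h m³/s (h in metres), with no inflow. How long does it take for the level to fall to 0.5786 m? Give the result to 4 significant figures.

347.5 s

Unsteady balance on liquid volume: A dh/dt = −0.004901 √h.
Separate and integrate: 2(√h − √h₀) = −(0.004901/A) t.
t = 2A(√h₀ − √h)/0.004901 = 2·2.191·(√1.321 − √0.5786)/0.004901
  = 4.38200 × (1.14935 − 0.760658) / 0.004901 = 347.529 s.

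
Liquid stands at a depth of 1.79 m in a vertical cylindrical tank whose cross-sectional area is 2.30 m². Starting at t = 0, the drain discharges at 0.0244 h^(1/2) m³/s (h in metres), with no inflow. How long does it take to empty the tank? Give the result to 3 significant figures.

Mass balance (ρ constant): A dh/dt = −0.0244 √h.
Separate and integrate: 2(√h − √h₀) = −(0.0244/A) t.
Tank is empty when √h = 0: t_empty = 2A√h₀/0.0244.
t_empty = 2·2.30·√1.79/0.0244 = 4.6000·1.3379/0.0244 = 252.23 s.

252 s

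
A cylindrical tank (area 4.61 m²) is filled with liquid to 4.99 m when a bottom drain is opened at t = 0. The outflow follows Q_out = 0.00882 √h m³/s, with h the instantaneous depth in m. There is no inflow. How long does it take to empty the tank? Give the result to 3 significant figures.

With no inflow, A dh/dt = −0.00882 √h.
Separate and integrate: 2(√h − √h₀) = −(0.00882/A) t.
Tank is empty when √h = 0: t_empty = 2A√h₀/0.00882.
t_empty = 2·4.61·√4.99/0.00882 = 9.2200·2.2338/0.00882 = 2335.1 s.

2340 s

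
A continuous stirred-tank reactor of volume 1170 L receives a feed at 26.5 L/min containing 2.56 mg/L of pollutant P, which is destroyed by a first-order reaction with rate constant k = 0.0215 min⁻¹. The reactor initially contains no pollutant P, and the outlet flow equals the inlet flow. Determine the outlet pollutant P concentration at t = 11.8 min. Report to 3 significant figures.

Accumulation = in − out − consumed: V dC/dt = Q C_in − Q C − k V C.
This is linear with rate a = Q/V + k = 0.044150 min⁻¹.
C_ss = Q C_in/(Q + kV) = 1.3133 mg/L; C(t) = C_ss + (C₀ − C_ss) e^(−a t).
C(11.8) = 1.3133 + (-1.3133)·e^(−0.044150·11.8) = 1.3133 + (-1.3133)·0.59395 = 0.53328 mg/L.

0.533 mg/L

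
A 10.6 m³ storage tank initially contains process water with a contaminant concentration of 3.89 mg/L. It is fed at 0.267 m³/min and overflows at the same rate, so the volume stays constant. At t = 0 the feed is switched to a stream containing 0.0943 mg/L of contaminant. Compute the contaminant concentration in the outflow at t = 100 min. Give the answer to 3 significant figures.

Unsteady species balance (constant V, well mixed): V dC/dt = Q(C_in − C).
So dC/dt = (C_in − C)/τ with τ = V/Q = 10.6/0.267 = 39.700 min.
This is linear first-order; C(t) = C_in + (C₀ − C_in) e^(−t/τ).
C(100) = 0.0943 + (3.89 − 0.0943)·e^(−100/39.700) = 0.0943 + (3.7957)·0.080551 = 0.40005 mg/L.

0.400 mg/L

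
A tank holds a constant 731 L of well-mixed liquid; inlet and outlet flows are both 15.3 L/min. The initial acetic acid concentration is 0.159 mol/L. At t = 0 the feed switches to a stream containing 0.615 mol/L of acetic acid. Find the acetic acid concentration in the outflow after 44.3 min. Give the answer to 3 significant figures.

0.435 mol/L

Transient balance on the dissolved component: V dC/dt = Q(C_in − C).
Rewrite as dC/dt + C/τ = C_in/τ, τ = V/Q = 47.778 min.
Integrating: C(t) = C_in + (C₀ − C_in) e^(−t/τ).
C(44.3) = 0.615 + (0.159 − 0.615)·e^(−44.3/47.778) = 0.615 + (-0.45600)·0.39566 = 0.43458 mol/L.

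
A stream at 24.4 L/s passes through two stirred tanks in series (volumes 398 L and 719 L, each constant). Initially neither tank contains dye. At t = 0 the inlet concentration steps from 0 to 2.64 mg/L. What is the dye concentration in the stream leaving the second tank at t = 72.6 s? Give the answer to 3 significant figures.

2.17 mg/L

Species balance on tank i: dCᵢ/dt = (Cᵢ₋₁ − Cᵢ)/τᵢ with τᵢ = Vᵢ/Q.
τ₁ = 398/24.4 = 16.311 s; τ₂ = 719/24.4 = 29.467 s.
Tank 1: C₁ = C_in(1 − e^(−t/τ₁)). Tank 2 (τ₁ ≠ τ₂): C₂ = C_in[1 − (τ₁ e^(−t/τ₁) − τ₂ e^(−t/τ₂))/(τ₁ − τ₂)].
At t = 72.6: e^(−t/τ₁) = 0.011669, e^(−t/τ₂) = 0.085115.
C₂ = 2.64·[1 − (16.311·0.011669 − 29.467·0.085115)/(-13.156)] = 2.64·0.82382 = 2.1749 mg/L.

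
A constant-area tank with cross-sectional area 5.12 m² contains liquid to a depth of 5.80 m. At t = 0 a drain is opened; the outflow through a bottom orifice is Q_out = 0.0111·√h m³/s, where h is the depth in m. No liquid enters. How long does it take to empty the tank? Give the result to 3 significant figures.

2220 s

A dh/dt = −Q_out = −0.0111 √h.
∫ h^(−1/2) dh = −(0.0111/A) ∫ dt, giving 2√h = 2√h₀ − (0.0111/A) t.
Tank is empty when √h = 0: t_empty = 2A√h₀/0.0111.
t_empty = 2·5.12·√5.80/0.0111 = 10.240·2.4083/0.0111 = 2221.7 s.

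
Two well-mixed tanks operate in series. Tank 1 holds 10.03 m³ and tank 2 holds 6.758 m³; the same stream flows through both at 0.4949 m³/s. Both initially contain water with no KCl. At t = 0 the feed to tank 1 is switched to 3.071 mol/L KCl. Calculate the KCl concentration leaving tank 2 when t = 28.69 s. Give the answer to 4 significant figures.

1.561 mol/L

Each tank obeys Vᵢ dCᵢ/dt = Q(Cᵢ₋₁ − Cᵢ), so τᵢ = Vᵢ/Q.
τ₁ = 10.03/0.4949 = 20.2667 s; τ₂ = 6.758/0.4949 = 13.6553 s.
Solving the cascade with C₁(0)=C₂(0)=0 gives C₂(t) = C_in[1 − (τ₁ e^(−t/τ₁) − τ₂ e^(−t/τ₂))/(τ₁ − τ₂)].
At t = 28.69: e^(−t/τ₁) = 0.242775, e^(−t/τ₂) = 0.122332.
C₂ = 3.071·[1 − (20.2667·0.242775 − 13.6553·0.122332)/(6.61144)] = 3.071·0.508462 = 1.56149 mol/L.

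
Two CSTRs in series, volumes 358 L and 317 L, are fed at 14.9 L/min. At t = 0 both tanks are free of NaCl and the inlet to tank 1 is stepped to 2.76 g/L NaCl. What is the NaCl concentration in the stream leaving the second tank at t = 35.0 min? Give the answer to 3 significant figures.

1.26 g/L

Species balance on tank i: dCᵢ/dt = (Cᵢ₋₁ − Cᵢ)/τᵢ with τᵢ = Vᵢ/Q.
τ₁ = 358/14.9 = 24.027 min; τ₂ = 317/14.9 = 21.275 min.
Solving the cascade with C₁(0)=C₂(0)=0 gives C₂(t) = C_in[1 − (τ₁ e^(−t/τ₁) − τ₂ e^(−t/τ₂))/(τ₁ − τ₂)].
At t = 35.0: e^(−t/τ₁) = 0.23300, e^(−t/τ₂) = 0.19299.
C₂ = 2.76·[1 − (24.027·0.23300 − 21.275·0.19299)/(2.7517)] = 2.76·0.45764 = 1.2631 g/L.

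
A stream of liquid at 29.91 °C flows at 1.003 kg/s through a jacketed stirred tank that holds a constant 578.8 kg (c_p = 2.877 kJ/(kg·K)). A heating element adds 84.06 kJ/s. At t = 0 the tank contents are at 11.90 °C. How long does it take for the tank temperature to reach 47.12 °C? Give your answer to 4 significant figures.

793.4 s

Energy balance: M c_p dT/dt = ṁ c_p (T_in − T) + 84.06.
τ = M/ṁ = 577.069 s; T_ss = T_in + Q̇/(ṁ c_p) = 59.0405 °C.
T(t) = T_ss + (T₀ − T_ss) e^(−t/τ). Set T = 47.12:
e^(−t/τ) = (47.12 − 59.0405)/(11.90 − 59.0405) = 0.252872
t = −577.069 · ln(0.252872) = 793.395 s.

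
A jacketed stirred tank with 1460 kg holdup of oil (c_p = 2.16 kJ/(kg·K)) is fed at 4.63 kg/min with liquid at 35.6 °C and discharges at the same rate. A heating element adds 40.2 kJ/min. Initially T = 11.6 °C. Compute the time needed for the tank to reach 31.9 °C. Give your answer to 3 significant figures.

M c_p dT/dt = ṁ c_p (T_in − T) + Q̇.
τ = M/ṁ = 315.33 min; T_ss = T_in + Q̇/(ṁ c_p) = 39.620 °C.
T(t) = T_ss + (T₀ − T_ss) e^(−t/τ). Set T = 31.9:
e^(−t/τ) = (31.9 − 39.620)/(11.6 − 39.620) = 0.27551
t = −315.33 · ln(0.27551) = 406.51 min.

407 min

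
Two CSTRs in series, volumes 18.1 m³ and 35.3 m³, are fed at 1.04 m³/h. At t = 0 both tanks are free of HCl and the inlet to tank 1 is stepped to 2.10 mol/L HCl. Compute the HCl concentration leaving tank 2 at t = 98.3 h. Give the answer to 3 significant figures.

Species balance on tank i: dCᵢ/dt = (Cᵢ₋₁ − Cᵢ)/τᵢ with τᵢ = Vᵢ/Q.
τ₁ = 18.1/1.04 = 17.404 h; τ₂ = 35.3/1.04 = 33.942 h.
Solving the cascade with C₁(0)=C₂(0)=0 gives C₂(t) = C_in[1 − (τ₁ e^(−t/τ₁) − τ₂ e^(−t/τ₂))/(τ₁ − τ₂)].
At t = 98.3: e^(−t/τ₁) = 0.0035239, e^(−t/τ₂) = 0.055239.
C₂ = 2.10·[1 − (17.404·0.0035239 − 33.942·0.055239)/(-16.538)] = 2.10·0.89034 = 1.8697 mol/L.

1.87 mol/L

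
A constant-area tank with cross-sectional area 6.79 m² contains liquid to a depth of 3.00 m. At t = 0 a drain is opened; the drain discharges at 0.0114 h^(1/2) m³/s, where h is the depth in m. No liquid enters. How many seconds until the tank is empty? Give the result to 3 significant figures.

With no inflow, A dh/dt = −0.0114 √h.
Separate and integrate: 2(√h − √h₀) = −(0.0114/A) t.
Tank is empty when √h = 0: t_empty = 2A√h₀/0.0114.
t_empty = 2·6.79·√3.00/0.0114 = 13.580·1.7321/0.0114 = 2063.3 s.

2060 s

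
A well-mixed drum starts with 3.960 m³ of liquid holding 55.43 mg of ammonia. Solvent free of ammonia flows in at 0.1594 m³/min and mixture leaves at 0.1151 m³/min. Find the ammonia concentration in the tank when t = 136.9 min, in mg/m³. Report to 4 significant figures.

Let m(t) be the amount of ammonia. Volume: V(t) = V₀ + (Q_in − Q_out) t = 3.960 + 0.0443000 t; V(136.9) = 10.0247 m³.
No ammonia enters, so dm/dt = −Q_out · (m/V).
Separate: dm/m = −Q_out dt/V(t) ⇒ ln(m/m₀) = −(Q_out/(Q_in−Q_out)) ln(V/V₀).
m = m₀ (V₀/V)^(Q_out/(Q_in−Q_out)) = 55.43 × (3.960/10.0247)^(2.59819) = 4.96248 mg.
C = m/V = 4.96248/10.0247 = 0.495027 mg/m³.

0.4950 mg/m³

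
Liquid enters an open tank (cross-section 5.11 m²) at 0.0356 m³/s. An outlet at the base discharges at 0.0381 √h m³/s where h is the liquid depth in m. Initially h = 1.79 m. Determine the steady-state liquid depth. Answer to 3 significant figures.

Level balance: A dh/dt = 0.0356 − 0.0381 √h. Setting dh/dt = 0:
Q_in = 0.0381 √h_ss ⇒ √h_ss = 0.0356/0.0381 = 0.93438.
h_ss = 0.93438² = 0.87307 m. (Since h₀ = 1.79 m > h_ss, the level will fall toward this value.)

0.873 m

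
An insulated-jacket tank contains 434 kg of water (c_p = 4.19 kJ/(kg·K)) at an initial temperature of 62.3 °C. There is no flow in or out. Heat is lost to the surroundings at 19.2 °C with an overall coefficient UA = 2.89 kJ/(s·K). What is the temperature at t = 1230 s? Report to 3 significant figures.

M c_p dT/dt = −UA(T − T_amb).
dT/dt = (T_ss − T)/τ with T_ss = T_amb = 19.200 °C, τ = M c_p/UA = 434·4.19/2.89 = 629.22 s.
Solution: T(t) = T_ss + (T₀ − T_ss) e^(−t/τ).
T(1230) = 19.200 + (43.100)·0.14159 = 25.303 °C.

25.3 °C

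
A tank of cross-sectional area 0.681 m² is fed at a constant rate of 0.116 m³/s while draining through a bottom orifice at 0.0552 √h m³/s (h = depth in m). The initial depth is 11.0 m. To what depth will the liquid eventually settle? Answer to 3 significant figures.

Volume balance on the tank: A dh/dt = Q_in − 0.0552 √h. At steady state dh/dt = 0:
Q_in = 0.0552 √h_ss ⇒ √h_ss = 0.116/0.0552 = 2.1014.
h_ss = 2.1014² = 4.4161 m. (Since h₀ = 11.0 m > h_ss, the level will fall toward this value.)

4.42 m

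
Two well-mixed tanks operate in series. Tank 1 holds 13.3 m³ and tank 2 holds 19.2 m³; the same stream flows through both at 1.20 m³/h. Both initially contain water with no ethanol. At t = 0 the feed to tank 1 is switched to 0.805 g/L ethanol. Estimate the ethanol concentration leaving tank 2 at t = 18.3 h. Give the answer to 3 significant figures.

0.318 g/L

Each tank obeys Vᵢ dCᵢ/dt = Q(Cᵢ₋₁ − Cᵢ), so τᵢ = Vᵢ/Q.
τ₁ = 13.3/1.20 = 11.083 h; τ₂ = 19.2/1.20 = 16.000 h.
Solving the cascade with C₁(0)=C₂(0)=0 gives C₂(t) = C_in[1 − (τ₁ e^(−t/τ₁) − τ₂ e^(−t/τ₂))/(τ₁ − τ₂)].
At t = 18.3: e^(−t/τ₁) = 0.19183, e^(−t/τ₂) = 0.31862.
C₂ = 0.805·[1 − (11.083·0.19183 − 16.000·0.31862)/(-4.9167)] = 0.805·0.39557 = 0.31843 g/L.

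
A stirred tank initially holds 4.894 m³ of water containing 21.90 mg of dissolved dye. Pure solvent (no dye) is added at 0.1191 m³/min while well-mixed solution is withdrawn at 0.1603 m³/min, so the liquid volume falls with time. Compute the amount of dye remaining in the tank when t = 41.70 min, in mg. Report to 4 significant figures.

4.072 mg

Total volume: dV/dt = Q_in − Q_out = -0.0412000 m³/min, so V(t) = 4.894 − 0.0412000 t and V(41.70) = 3.17596 m³.
Solute balance: dm/dt = 0 − Q_out C = −Q_out m/V(t).
Separate: dm/m = −Q_out dt/V(t) ⇒ ln(m/m₀) = −(Q_out/(Q_in−Q_out)) ln(V/V₀).
m = m₀ (V₀/V)^(Q_out/(Q_in−Q_out)) = 21.90 × (4.894/3.17596)^(-3.89078) = 4.07192 mg.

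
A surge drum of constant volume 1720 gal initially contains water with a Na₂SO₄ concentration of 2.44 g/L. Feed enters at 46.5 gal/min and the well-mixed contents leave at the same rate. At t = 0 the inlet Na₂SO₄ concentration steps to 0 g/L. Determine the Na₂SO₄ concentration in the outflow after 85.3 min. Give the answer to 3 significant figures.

Species balance on the tank: V dC/dt = Q(C_in − C).
Rewrite as dC/dt + C/τ = C_in/τ, τ = V/Q = 36.989 min.
This is linear first-order; C(t) = C_in + (C₀ − C_in) e^(−t/τ).
C(85.3) = 0 + (2.44 − 0)·e^(−85.3/36.989) = 0 + (2.4400)·0.099652 = 0.24315 g/L.

0.243 g/L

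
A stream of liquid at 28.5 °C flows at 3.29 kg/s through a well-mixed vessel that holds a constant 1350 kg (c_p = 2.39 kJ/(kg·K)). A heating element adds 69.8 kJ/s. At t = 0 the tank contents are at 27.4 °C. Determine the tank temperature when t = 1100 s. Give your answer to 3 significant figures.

36.7 °C

Unsteady energy balance on the tank contents: M c_p dT/dt = ṁ c_p (T_in − T) + 69.8.
τ = M/ṁ = 410.33 s; T_ss = T_in + Q̇/(ṁ c_p) = 28.5 + 69.8/(3.29·2.39) = 37.377 °C.
Integrating: T(t) = T_ss + (T₀ − T_ss) e^(−t/τ).
T(1100) = 37.377 + (-9.9769)·e^(−1100/410.33) = 37.377 + (-9.9769)·0.068512 = 36.693 °C.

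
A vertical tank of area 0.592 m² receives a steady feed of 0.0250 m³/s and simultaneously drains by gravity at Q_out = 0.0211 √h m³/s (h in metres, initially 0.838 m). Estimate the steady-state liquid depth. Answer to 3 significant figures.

1.40 m

A dh/dt = Q_in − 0.0211 √h. Steady state requires inflow = outflow:
Q_in = 0.0211 √h_ss ⇒ √h_ss = 0.0250/0.0211 = 1.1848.
h_ss = 1.1848² = 1.4038 m. (Since h₀ = 0.838 m < h_ss, the level will rise toward this value.)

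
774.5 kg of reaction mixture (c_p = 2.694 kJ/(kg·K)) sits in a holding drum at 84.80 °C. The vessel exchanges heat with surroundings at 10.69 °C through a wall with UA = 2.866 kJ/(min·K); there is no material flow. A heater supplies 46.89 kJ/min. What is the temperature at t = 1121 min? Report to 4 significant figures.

First-law balance (no shaft work): M c_p dT/dt = −UA(T − T_amb) + Q̇.
dT/dt = (T_ss − T)/τ with T_ss = T_amb + Q̇/UA = 10.69 + 46.89/2.866 = 27.0508 °C, τ = M c_p/UA = 774.5·2.694/2.866 = 728.019 min.
This is linear first-order; T(t) = T_ss + (T₀ − T_ss) e^(−t/τ).
T(1121) = 27.0508 + (57.7492)·0.214425 = 39.4337 °C.

39.43 °C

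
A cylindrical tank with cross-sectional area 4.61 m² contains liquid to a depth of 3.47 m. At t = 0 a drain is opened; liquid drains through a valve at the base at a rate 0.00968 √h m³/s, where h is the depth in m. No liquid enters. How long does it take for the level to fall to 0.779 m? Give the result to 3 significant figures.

With no inflow, A dh/dt = −0.00968 √h.
Separate and integrate: 2(√h − √h₀) = −(0.00968/A) t.
t = 2A(√h₀ − √h)/0.00968 = 2·4.61·(√3.47 − √0.779)/0.00968
  = 9.2200 × (1.8628 − 0.88261) / 0.00968 = 933.60 s.

934 s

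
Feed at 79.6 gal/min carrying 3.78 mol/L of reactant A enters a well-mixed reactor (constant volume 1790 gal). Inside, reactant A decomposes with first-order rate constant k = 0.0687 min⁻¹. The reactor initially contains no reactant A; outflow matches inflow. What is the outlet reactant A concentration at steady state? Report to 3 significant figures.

Accumulation = in − out − consumed: V dC/dt = Q C_in − Q C − k V C.
Steady state (dC/dt = 0): C_ss = Q C_in/(Q + kV) = C_in/(1 + kV/Q).
C_ss = 79.6·3.78/(79.6 + 0.0687·1790) = 300.89/202.57 = 1.4853 mol/L.

1.49 mol/L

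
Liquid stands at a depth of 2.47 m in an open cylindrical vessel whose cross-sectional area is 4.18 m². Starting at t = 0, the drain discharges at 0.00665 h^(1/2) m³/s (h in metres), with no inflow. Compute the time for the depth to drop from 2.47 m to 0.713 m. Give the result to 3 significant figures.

Mass balance (ρ constant): A dh/dt = −0.00665 √h.
This is separable: 2 d(√h)/dt = −0.00665/A, so √h = √h₀ − (0.00665/(2A)) t.
t = 2A(√h₀ − √h)/0.00665 = 2·4.18·(√2.47 − √0.713)/0.00665
  = 8.3600 × (1.5716 − 0.84439) / 0.00665 = 914.23 s.

914 s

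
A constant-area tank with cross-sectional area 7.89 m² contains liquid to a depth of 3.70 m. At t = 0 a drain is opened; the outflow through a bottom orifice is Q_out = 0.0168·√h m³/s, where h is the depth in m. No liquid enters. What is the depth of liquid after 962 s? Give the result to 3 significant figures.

Mass balance (ρ constant): A dh/dt = −0.0168 √h.
Separate and integrate: 2(√h − √h₀) = −(0.0168/A) t.
√h = √3.70 − 0.0168·962/(2·7.89) = 1.9235 − 1.0242 = 0.89936.
h = 0.89936² = 0.80884 m.

0.809 m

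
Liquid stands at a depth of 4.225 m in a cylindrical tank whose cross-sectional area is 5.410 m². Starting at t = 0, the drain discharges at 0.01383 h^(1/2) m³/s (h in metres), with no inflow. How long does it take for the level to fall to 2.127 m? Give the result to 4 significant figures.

Unsteady balance on liquid volume: A dh/dt = −0.01383 √h.
This is separable: 2 d(√h)/dt = −0.01383/A, so √h = √h₀ − (0.01383/(2A)) t.
t = 2A(√h₀ − √h)/0.01383 = 2·5.410·(√4.225 − √2.127)/0.01383
  = 10.8200 × (2.05548 − 1.45842) / 0.01383 = 467.112 s.

467.1 s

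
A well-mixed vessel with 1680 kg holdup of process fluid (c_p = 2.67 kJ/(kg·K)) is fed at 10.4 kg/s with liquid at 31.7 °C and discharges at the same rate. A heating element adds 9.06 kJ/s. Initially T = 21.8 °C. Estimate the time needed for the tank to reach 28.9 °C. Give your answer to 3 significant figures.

Energy balance: M c_p dT/dt = ṁ c_p (T_in − T) + 9.06.
τ = M/ṁ = 161.54 s; T_ss = T_in + Q̇/(ṁ c_p) = 32.026 °C.
T(t) = T_ss + (T₀ − T_ss) e^(−t/τ). Set T = 28.9:
e^(−t/τ) = (28.9 − 32.026)/(21.8 − 32.026) = 0.30571
t = −161.54 · ln(0.30571) = 191.44 s.

191 s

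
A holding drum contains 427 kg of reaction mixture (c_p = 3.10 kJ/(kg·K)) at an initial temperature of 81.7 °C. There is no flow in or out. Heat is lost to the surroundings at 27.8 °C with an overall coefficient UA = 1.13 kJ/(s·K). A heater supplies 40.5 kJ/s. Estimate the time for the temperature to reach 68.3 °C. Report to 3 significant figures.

1590 s

Energy balance: M c_p dT/dt = −UA(T − T_amb) + Q̇.
τ = M c_p/UA = 1171.4 s; T_ss = T_amb + Q̇/UA = 27.8 + 40.5/1.13 = 63.641 °C.
T(t) = T_ss + (T₀ − T_ss)e^(−t/τ); set T = 68.3:
t = −τ ln[(T − T_ss)/(T₀ − T_ss)] = −1171.4 · ln(0.25800) = 1587.0 s.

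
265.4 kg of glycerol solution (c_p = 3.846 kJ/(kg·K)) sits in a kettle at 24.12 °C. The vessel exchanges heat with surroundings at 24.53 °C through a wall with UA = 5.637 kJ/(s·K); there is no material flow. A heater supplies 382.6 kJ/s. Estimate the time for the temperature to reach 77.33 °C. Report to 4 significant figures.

M c_p dT/dt = −UA(T − T_amb) + Q̇.
τ = M c_p/UA = 181.077 s; T_ss = T_amb + Q̇/UA = 24.53 + 382.6/5.637 = 92.4030 °C.
T(t) = T_ss + (T₀ − T_ss)e^(−t/τ); set T = 77.33:
t = −τ ln[(T − T_ss)/(T₀ − T_ss)] = −181.077 · ln(0.220743) = 273.563 s.

273.6 s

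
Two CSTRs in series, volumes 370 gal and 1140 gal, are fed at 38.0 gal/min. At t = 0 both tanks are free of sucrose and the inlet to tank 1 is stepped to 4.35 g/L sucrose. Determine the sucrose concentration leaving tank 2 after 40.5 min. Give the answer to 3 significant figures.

2.71 g/L

Each tank obeys Vᵢ dCᵢ/dt = Q(Cᵢ₋₁ − Cᵢ), so τᵢ = Vᵢ/Q.
τ₁ = 370/38.0 = 9.7368 min; τ₂ = 1140/38.0 = 30.000 min.
Tank 1: C₁ = C_in(1 − e^(−t/τ₁)). Tank 2 (τ₁ ≠ τ₂): C₂ = C_in[1 − (τ₁ e^(−t/τ₁) − τ₂ e^(−t/τ₂))/(τ₁ − τ₂)].
At t = 40.5: e^(−t/τ₁) = 0.015616, e^(−t/τ₂) = 0.25924.
C₂ = 4.35·[1 − (9.7368·0.015616 − 30.000·0.25924)/(-20.263)] = 4.35·0.62369 = 2.7131 g/L.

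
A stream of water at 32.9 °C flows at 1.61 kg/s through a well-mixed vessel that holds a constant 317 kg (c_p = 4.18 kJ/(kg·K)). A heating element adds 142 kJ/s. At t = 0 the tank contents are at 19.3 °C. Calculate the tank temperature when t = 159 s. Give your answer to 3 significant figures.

M c_p dT/dt = ṁ c_p (T_in − T) + Q̇.
τ = M/ṁ = 196.89 s; T_ss = T_in + Q̇/(ṁ c_p) = 32.9 + 142/(1.61·4.18) = 54.000 °C.
Solution: T(t) = T_ss + (T₀ − T_ss) e^(−t/τ).
T(159) = 54.000 + (-34.700)·e^(−159/196.89) = 54.000 + (-34.700)·0.44595 = 38.525 °C.

38.5 °C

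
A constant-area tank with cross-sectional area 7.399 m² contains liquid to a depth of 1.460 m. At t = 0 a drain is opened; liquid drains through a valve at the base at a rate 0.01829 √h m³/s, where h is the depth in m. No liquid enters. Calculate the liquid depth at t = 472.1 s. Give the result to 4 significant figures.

Unsteady balance on liquid volume: A dh/dt = −0.01829 √h.
∫ h^(−1/2) dh = −(0.01829/A) ∫ dt, giving 2√h = 2√h₀ − (0.01829/A) t.
√h = √1.460 − 0.01829·472.1/(2·7.399) = 1.20830 − 0.583505 = 0.624799.
h = 0.624799² = 0.390374 m.

0.3904 m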